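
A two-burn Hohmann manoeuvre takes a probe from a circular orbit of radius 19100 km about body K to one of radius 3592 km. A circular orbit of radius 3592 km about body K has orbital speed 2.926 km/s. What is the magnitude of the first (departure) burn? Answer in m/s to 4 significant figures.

From the circular-orbit relation v² = μ/r at r = 3592 km: μ = v²r = (2.926)² × 3592 = 30752.8 km³/s².
Transfer-ellipse semi-major axis a_t = (r₁ + r₂)/2 = (19100 + 3592)/2 = 11346 km.
Circular speed at r = 19100 km: v_c = √(μ/r) = 1.2689 km/s.
Transfer-orbit speed at the same r (vis-viva, a = a_t): v_t = √[μ(2/r − 1/a_t)] = 0.71396 km/s.
Δv₁ = |v_t − v_c| = |0.71396 − 1.2689| = 0.5549 km/s.

Δv₁ = 554.9 m/s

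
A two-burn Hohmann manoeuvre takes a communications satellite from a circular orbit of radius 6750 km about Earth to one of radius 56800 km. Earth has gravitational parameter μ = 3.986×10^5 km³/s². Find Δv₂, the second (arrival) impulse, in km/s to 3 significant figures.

Δv₂ = 1.43 km/s

Semi-major axis of the transfer orbit: a_t = (6750 + 56800)/2 = 31775 km.
On the circular orbit at r = 56800 km, v_c = √(μ/r) = 2.649 km/s.
Transfer-orbit speed at the same r (vis-viva, a = a_t): v_t = √[μ(2/r − 1/a_t)] = 1.221 km/s.
Δv₂ = |v_t − v_c| = |1.221 − 2.649| = 1.428 km/s.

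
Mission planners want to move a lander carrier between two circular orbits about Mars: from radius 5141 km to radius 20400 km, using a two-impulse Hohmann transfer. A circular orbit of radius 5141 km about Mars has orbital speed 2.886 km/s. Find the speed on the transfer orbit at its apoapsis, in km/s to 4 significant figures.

v = 0.9192 km/s

From the circular-orbit relation v² = μ/r at r = 5141 km: μ = v²r = (2.886)² × 5141 = 42819.4 km³/s².
Semi-major axis of the transfer orbit: a_t = (5141 + 20400)/2 = 12770.5 km.
At apoapsis, r = 20400 km.
Vis-viva: v = √[μ(2/r − 1/a_t)] = √[42819.4 × (2/20400 − 1/12770.5)] = 0.9192 km/s.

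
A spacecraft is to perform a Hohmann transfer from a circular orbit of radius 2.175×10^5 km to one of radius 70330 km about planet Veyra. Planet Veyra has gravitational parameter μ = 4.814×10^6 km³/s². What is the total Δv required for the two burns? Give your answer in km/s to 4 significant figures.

Semi-major axis of the transfer orbit: a_t = (2.175×10^5 + 70330)/2 = 1.43915×10^5 km.
At r₁ the circular-orbit speed is v₁ = √(μ/r₁) = 4.7046 km/s.
Transfer-orbit speed at r₁ (vis-viva equation): v_a = √[μ(2/r₁ − 1/a_t)] = 3.2888 km/s.
First burn Δv₁ = |v_a − v₁| = 1.4158 km/s.
Circular speed at r₂: v₂ = √(μ/r₂) = 8.27338 km/s.
Transfer-orbit speed at r₂: v_p = √[μ(2/r₂ − 1/a_t)] = 10.1709 km/s.
Second burn Δv₂ = |v₂ − v_p| = 1.8975 km/s.
Δv = Δv₁ + Δv₂ = 1.4158 + 1.8975 = 3.313 km/s.

Δv = 3.313 km/s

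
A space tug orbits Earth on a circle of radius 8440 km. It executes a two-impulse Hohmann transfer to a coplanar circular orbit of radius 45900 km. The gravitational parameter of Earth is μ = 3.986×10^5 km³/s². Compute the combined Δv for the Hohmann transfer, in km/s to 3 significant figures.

Transfer-ellipse semi-major axis a_t = (r₁ + r₂)/2 = (8440 + 45900)/2 = 27170 km.
Circular speed at r₁: v₁ = √(μ/r₁) = √(3.986×10^5/8440) = 6.872 km/s.
Transfer-orbit speed at r₁ (v² = μ(2/r − 1/a)): v_p = √[μ(2/r₁ − 1/a_t)] = 8.932 km/s.
First burn Δv₁ = |v_p − v₁| = 2.060 km/s.
At r₂, v₂ = √(μ/r₂) = 2.94688 km/s.
Transfer-orbit speed at r₂: v_a = √[μ(2/r₂ − 1/a_t)] = 1.64244 km/s.
Second burn Δv₂ = |v₂ − v_a| = 1.304 km/s.
Δv = Δv₁ + Δv₂ = 2.060 + 1.304 = 3.364 km/s.

Δv = 3.36 km/s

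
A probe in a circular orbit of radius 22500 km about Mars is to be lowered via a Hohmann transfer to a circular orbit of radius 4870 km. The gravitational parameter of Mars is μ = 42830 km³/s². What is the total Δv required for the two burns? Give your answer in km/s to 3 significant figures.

Transfer-ellipse semi-major axis a_t = (r₁ + r₂)/2 = (22500 + 4870)/2 = 13685 km.
At r₁ the circular-orbit speed is v₁ = √(μ/r₁) = 1.37969 km/s.
On the transfer ellipse at r₁, vis-viva gives v_a = √[μ(2/r₁ − 1/a_t)] = 0.823047 km/s.
First burn Δv₁ = |v_a − v₁| = 0.5566 km/s.
At r₂, v₂ = √(μ/r₂) = 2.966 km/s.
Transfer-orbit speed at r₂: v_p = √[μ(2/r₂ − 1/a_t)] = 3.803 km/s.
Second burn Δv₂ = |v₂ − v_p| = 0.8370 km/s.
Total Δv = Δv₁ + Δv₂ = 1.394 km/s.

Δv = 1.39 km/s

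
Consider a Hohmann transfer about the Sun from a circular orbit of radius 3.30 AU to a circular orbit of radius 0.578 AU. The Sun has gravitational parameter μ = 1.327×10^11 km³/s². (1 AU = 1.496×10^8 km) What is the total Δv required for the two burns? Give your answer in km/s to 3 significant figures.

Δv = 19.4 km/s

In km: r₁ = 3.30 × 1.496×10^8 = 4.9368×10^8 km; r₂ = 0.578 × 1.496×10^8 = 8.64688×10^7 km.
The Hohmann ellipse has a_t = (r₁ + r₂)/2 = 2.900744×10^8 km.
Circular speed at r₁: v₁ = √(μ/r₁) = √(1.327×10^11/4.9368×10^8) = 16.395 km/s.
On the transfer ellipse at r₁, vis-viva equation gives v_a = √[μ(2/r₁ − 1/a_t)] = 8.9513 km/s.
First burn Δv₁ = |v_a − v₁| = 7.4437 km/s.
At r₂, v₂ = √(μ/r₂) = 39.17471 km/s.
Transfer-orbit speed at r₂: v_p = √[μ(2/r₂ − 1/a_t)] = 51.10623 km/s.
Second burn Δv₂ = |v₂ − v_p| = 11.932 km/s.
Total Δv = Δv₁ + Δv₂ = 19.38 km/s.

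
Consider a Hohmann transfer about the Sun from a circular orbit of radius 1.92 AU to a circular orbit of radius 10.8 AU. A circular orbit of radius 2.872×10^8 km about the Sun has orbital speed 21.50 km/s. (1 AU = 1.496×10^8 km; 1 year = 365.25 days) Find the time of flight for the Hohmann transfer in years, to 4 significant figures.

From the circular-orbit relation v² = μ/r at r = 2.872×10^8 km: μ = v²r = (21.50)² × 2.872×10^8 = 1.32758×10^11 km³/s².
In km: r₁ = 1.92 × 1.496×10^8 = 2.87232×10^8 km; r₂ = 10.8 × 1.496×10^8 = 1.61568×10^9 km.
Transfer-ellipse semi-major axis a_t = (r₁ + r₂)/2 = (2.87232×10^8 + 1.61568×10^9)/2 = 9.51456×10^8 km.
Half the transfer-orbit period gives t = π√(a_t³/μ) = 2.5305×10^8 s.
Converting: 2.5305×10^8 s ÷ 3.15576×10^7 s/year (365.25 × 86400) = 8.019 years.

t = 8.019 years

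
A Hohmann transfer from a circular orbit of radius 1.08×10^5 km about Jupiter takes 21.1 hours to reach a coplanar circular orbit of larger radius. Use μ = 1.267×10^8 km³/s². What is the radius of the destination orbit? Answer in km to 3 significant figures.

Transfer time t = 21.1 hours = 75960 s, and t = π√(a_t³/μ).
So a_t = (μ t²/π²)^(1/3) = (1.267×10^8 × (75960)² / π²)^(1/3) = 4.1997×10^5 km.
Since a_t = (r₁ + r₂)/2, r₂ = 2a_t − r₁ = 2×4.1997×10^5 − 1.080×10^5 = 7.3194×10^5 km.

r₂ = 7.32×10^5 km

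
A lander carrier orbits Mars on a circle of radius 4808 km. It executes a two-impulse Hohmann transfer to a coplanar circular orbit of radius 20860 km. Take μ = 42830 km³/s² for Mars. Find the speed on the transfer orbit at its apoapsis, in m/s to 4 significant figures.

Semi-major axis of the transfer orbit: a_t = (4808 + 20860)/2 = 12834 km.
The apoapsis of the transfer ellipse is at r = 20860 km.
From the vis-viva equation, v = √[μ(2/r − 1/a_t)] = 0.8770 km/s.

v = 877.0 m/s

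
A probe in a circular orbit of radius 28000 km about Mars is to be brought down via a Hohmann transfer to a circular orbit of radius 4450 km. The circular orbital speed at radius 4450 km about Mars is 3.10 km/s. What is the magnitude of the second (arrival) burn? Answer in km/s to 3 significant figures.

Δv₂ = 0.972 km/s

From the circular-orbit relation v² = μ/r at r = 4450 km: μ = v²r = (3.10)² × 4450 = 42764.5 km³/s².
The Hohmann ellipse has a_t = (r₁ + r₂)/2 = 16225 km.
On the circular orbit at r = 4450 km, v_c = √(μ/r) = 3.1000 km/s.
Transfer-orbit speed at the same r (vis-viva, a = a_t): v_t = √[μ(2/r − 1/a_t)] = 4.0724 km/s.
Δv₂ = |v_t − v_c| = |4.0724 − 3.1000| = 0.9724 km/s.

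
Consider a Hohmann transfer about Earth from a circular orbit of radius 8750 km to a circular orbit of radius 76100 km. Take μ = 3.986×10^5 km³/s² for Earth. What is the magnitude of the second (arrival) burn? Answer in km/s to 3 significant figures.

Semi-major axis of the transfer orbit: a_t = (8750 + 76100)/2 = 42425 km.
Circular speed at r = 76100 km: v_c = √(μ/r) = 2.2886 km/s.
Vis-viva on the transfer ellipse at r = 76100 km gives v_t = √[μ(2/r − 1/a_t)] = 1.0394 km/s.
Δv₂ = |v_t − v_c| = |1.0394 − 2.2886| = 1.249 km/s.

Δv₂ = 1.25 km/s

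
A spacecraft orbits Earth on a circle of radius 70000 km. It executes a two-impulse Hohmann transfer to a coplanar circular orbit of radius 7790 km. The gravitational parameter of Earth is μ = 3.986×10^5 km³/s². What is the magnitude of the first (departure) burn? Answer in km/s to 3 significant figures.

Δv₁ = 1.32 km/s

Transfer-ellipse semi-major axis a_t = (r₁ + r₂)/2 = (70000 + 7790)/2 = 38895 km.
Circular speed at r = 70000 km: v_c = √(μ/r) = 2.386 km/s.
Transfer-orbit speed at the same r (vis-viva, a = a_t): v_t = √[μ(2/r − 1/a_t)] = 1.068 km/s.
Δv₁ = |v_t − v_c| = |1.068 − 2.386| = 1.318 km/s.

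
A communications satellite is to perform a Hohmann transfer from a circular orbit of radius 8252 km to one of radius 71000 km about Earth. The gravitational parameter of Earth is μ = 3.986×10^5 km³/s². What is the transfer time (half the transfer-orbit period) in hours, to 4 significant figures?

The Hohmann ellipse has a_t = (r₁ + r₂)/2 = 39626 km.
Transfer time t = π√(a_t³/μ) = π√((39626)³ / 3.986×10^5) = 39250 s.
Converting: 39250 s ÷ 3600 s/hour = 10.90 hours.

t = 10.90 hours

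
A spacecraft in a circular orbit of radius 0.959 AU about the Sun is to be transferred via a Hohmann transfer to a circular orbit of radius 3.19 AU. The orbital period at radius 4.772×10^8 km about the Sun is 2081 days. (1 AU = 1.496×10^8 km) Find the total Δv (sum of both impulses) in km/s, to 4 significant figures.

From Kepler's third law T² = 4π²r³/μ at r = 4.772×10^8 km, T = 2081 days = 2081 × 86400 s = 1.797984×10^8 s: μ = 4π²r³/T² = 1.32706×10^11 km³/s².
In km: r₁ = 0.959 × 1.496×10^8 = 1.434664×10^8 km; r₂ = 3.19 × 1.496×10^8 = 4.77224×10^8 km.
The Hohmann ellipse has a_t = (r₁ + r₂)/2 = 3.103452×10^8 km.
At r₁ the circular-orbit speed is v₁ = √(μ/r₁) = 30.4137 km/s.
On the transfer ellipse at r₁, vis-viva gives v_p = √[μ(2/r₁ − 1/a_t)] = 37.7145 km/s.
First burn Δv₁ = |v_p − v₁| = 7.301 km/s.
At r₂, v₂ = √(μ/r₂) = 16.676 km/s.
Transfer-orbit speed at r₂: v_a = √[μ(2/r₂ − 1/a_t)] = 11.338 km/s.
Second burn Δv₂ = |v₂ − v_a| = 5.338 km/s.
Δv = Δv₁ + Δv₂ = 7.301 + 5.338 = 12.64 km/s.

Δv = 12.64 km/s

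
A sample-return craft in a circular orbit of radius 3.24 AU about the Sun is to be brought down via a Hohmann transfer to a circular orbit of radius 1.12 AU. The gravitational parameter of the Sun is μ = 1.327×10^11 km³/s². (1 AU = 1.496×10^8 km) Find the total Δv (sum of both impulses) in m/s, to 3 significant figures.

In km: r₁ = 3.24 × 1.496×10^8 = 4.84704×10^8 km; r₂ = 1.12 × 1.496×10^8 = 1.67552×10^8 km.
Semi-major axis of the transfer orbit: a_t = (4.84704×10^8 + 1.67552×10^8)/2 = 3.26128×10^8 km.
Circular speed at r₁: v₁ = √(μ/r₁) = √(1.327×10^11/4.84704×10^8) = 16.546 km/s.
On the transfer ellipse at r₁, vis-viva equation gives v_a = √[μ(2/r₁ − 1/a_t)] = 11.860 km/s.
First burn Δv₁ = |v_a − v₁| = 4.686 km/s.
At r₂, v₂ = √(μ/r₂) = 28.1424 km/s.
Transfer-orbit speed at r₂: v_p = √[μ(2/r₂ − 1/a_t)] = 34.3088 km/s.
Second burn Δv₂ = |v₂ − v_p| = 6.166 km/s.
Δv = Δv₁ + Δv₂ = 4.686 + 6.166 = 10.85 km/s.

Δv = 10900 m/s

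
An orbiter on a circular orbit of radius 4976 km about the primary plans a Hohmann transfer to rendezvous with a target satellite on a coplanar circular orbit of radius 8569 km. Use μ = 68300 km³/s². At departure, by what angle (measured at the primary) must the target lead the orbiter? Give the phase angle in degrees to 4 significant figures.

The Hohmann ellipse has a_t = (r₁ + r₂)/2 = 6772.5 km.
The half-period of the transfer ellipse is t = π√(a_t³/μ) = 6699.8 s.
The target's mean motion on its circular orbit is ω₂ = √(μ/r₂³) = 3.2947×10^-4 rad/s.
Angle swept by the target during transfer: ω₂·t = 2.2074 rad = 126.47°.
Arrival is 180° from departure on the ellipse, so φ = 180° − 126.47° = 53.53°.

φ = 53.53°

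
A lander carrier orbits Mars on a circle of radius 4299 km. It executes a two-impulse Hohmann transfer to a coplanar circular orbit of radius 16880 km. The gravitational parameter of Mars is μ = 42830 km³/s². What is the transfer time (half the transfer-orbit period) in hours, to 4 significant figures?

Semi-major axis of the transfer orbit: a_t = (4299 + 16880)/2 = 10589.5 km.
Half the transfer-orbit period gives t = π√(a_t³/μ) = 16542 s.
Converting: 16542 s ÷ 3600 s/hour = 4.595 hours.

t = 4.595 hours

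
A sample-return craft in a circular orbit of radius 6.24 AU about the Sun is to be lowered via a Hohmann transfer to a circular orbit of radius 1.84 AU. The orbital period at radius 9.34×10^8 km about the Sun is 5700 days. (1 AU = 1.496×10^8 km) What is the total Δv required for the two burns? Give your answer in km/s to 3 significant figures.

From Kepler's third law T² = 4π²r³/μ at r = 9.34×10^8 km, T = 5700 days = 5700 × 86400 s = 4.9248×10^8 s: μ = 4π²r³/T² = 1.32624×10^11 km³/s².
In km: r₁ = 6.24 × 1.496×10^8 = 9.33504×10^8 km; r₂ = 1.84 × 1.496×10^8 = 2.75264×10^8 km.
Semi-major axis of the transfer orbit: a_t = (9.33504×10^8 + 2.75264×10^8)/2 = 6.04384×10^8 km.
At r₁ the circular-orbit speed is v₁ = √(μ/r₁) = 11.919 km/s.
Transfer-orbit speed at r₁ (v² = μ(2/r − 1/a)): v_a = √[μ(2/r₁ − 1/a_t)] = 8.0440 km/s.
First burn Δv₁ = |v_a − v₁| = 3.875 km/s.
Circular speed at r₂: v₂ = √(μ/r₂) = 21.95 km/s.
Transfer-orbit speed at r₂: v_p = √[μ(2/r₂ − 1/a_t)] = 27.28 km/s.
Second burn Δv₂ = |v₂ − v_p| = 5.330 km/s.
Δv = Δv₁ + Δv₂ = 3.875 + 5.330 = 9.205 km/s.

Δv = 9.20 km/s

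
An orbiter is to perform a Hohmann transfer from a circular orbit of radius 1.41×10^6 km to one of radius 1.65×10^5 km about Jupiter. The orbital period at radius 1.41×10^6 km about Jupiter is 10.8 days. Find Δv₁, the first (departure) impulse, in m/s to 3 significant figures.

Δv₁ = 5150 m/s

From Kepler's third law T² = 4π²r³/μ at r = 1.41×10^6 km, T = 10.8 days = 10.8 × 86400 s = 9.3312×10^5 s: μ = 4π²r³/T² = 1.27099×10^8 km³/s².
The Hohmann ellipse has a_t = (r₁ + r₂)/2 = 7.875×10^5 km.
On the circular orbit at r = 1.410×10^6 km, v_c = √(μ/r) = 9.494 km/s.
Transfer-orbit speed at the same r (vis-viva, a = a_t): v_t = √[μ(2/r − 1/a_t)] = 4.346 km/s.
Δv₁ = |v_t − v_c| = |4.346 − 9.494| = 5.148 km/s.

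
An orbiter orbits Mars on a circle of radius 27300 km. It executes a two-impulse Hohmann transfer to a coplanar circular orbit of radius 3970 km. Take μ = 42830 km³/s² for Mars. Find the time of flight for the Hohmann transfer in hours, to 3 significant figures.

Semi-major axis of the transfer orbit: a_t = (27300 + 3970)/2 = 15635 km.
By Kepler's third law the transfer-orbit period is T = 2π√(a_t³/μ), so t = T/2 = 29680 s.
Converting: 29680 s ÷ 3600 s/hour = 8.24 hours.

t = 8.24 hours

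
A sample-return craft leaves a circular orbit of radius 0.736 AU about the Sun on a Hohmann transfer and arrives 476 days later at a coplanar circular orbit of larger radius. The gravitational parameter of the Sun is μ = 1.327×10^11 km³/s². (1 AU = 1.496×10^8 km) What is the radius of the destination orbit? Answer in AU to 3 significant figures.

In km: r₁ = 0.736 × 1.496×10^8 = 1.101056×10^8 km.
Transfer time t = 476 days = 4.11264×10^7 s, and t = π√(a_t³/μ).
So a_t = (μ t²/π²)^(1/3) = (1.327×10^11 × (4.11264×10^7)² / π²)^(1/3) = 2.8332×10^8 km.
Since a_t = (r₁ + r₂)/2, r₂ = 2a_t − r₁ = 2×2.8332×10^8 − 1.101056×10^8 = 4.565344×10^8 km.
In AU: r₂ = 4.565344×10^8 / 1.496×10^8 = 3.05 AU.

r₂ = 3.05 AU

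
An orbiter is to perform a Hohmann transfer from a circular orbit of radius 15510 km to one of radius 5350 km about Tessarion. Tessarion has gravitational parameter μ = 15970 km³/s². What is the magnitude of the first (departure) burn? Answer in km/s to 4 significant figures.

Transfer-ellipse semi-major axis a_t = (r₁ + r₂)/2 = (15510 + 5350)/2 = 10430 km.
On the circular orbit at r = 15510 km, v_c = √(μ/r) = 1.0147 km/s.
Vis-viva on the transfer ellipse at r = 15510 km gives v_t = √[μ(2/r − 1/a_t)] = 0.72674 km/s.
Δv₁ = |v_t − v_c| = |0.72674 − 1.0147| = 0.2880 km/s.

Δv₁ = 0.2880 km/s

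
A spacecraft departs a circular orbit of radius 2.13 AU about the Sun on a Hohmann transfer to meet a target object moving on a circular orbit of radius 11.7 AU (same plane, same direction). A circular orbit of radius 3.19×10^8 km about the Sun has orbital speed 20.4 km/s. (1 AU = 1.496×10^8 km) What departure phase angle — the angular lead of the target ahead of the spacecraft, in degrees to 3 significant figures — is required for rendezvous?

From the circular-orbit relation v² = μ/r at r = 3.19×10^8 km: μ = v²r = (20.4)² × 3.19×10^8 = 1.32755×10^11 km³/s².
In km: r₁ = 2.13 × 1.496×10^8 = 3.18648×10^8 km; r₂ = 11.7 × 1.496×10^8 = 1.75032×10^9 km.
Transfer-ellipse semi-major axis a_t = (r₁ + r₂)/2 = (3.18648×10^8 + 1.75032×10^9)/2 = 1.034484×10^9 km.
Transfer time t = π√(a_t³/μ) = 2.86886×10^8 s.
Target angular speed ω₂ = √(μ/r₂³) = 4.97564×10^-9 rad/s.
Angle swept by the target during transfer: ω₂·t = 1.42744 rad = 81.79°.
Arrival is 180° from departure on the ellipse, so φ = 180° − 81.79° = 98.2°.

φ = 98.2°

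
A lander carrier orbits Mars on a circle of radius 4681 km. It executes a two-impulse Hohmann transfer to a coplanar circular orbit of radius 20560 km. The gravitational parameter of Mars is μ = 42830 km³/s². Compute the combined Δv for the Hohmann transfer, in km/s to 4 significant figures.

Transfer-ellipse semi-major axis a_t = (r₁ + r₂)/2 = (4681 + 20560)/2 = 12620.5 km.
At r₁ the circular-orbit speed is v₁ = √(μ/r₁) = 3.025 km/s.
Transfer-orbit speed at r₁ (v² = μ(2/r − 1/a)): v_p = √[μ(2/r₁ − 1/a_t)] = 3.861 km/s.
First burn Δv₁ = |v_p − v₁| = 0.8360 km/s.
Circular speed at r₂: v₂ = √(μ/r₂) = 1.4433 km/s.
Transfer-orbit speed at r₂: v_a = √[μ(2/r₂ − 1/a_t)] = 0.87901 km/s.
Second burn Δv₂ = |v₂ − v_a| = 0.5643 km/s.
Total Δv = Δv₁ + Δv₂ = 1.400 km/s.

Δv = 1.400 km/s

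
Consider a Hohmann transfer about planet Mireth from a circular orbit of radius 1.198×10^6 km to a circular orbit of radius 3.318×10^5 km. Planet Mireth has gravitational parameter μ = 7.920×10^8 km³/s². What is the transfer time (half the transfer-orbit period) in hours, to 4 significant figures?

The Hohmann ellipse has a_t = (r₁ + r₂)/2 = 7.649×10^5 km.
By Kepler's third law the transfer-orbit period is T = 2π√(a_t³/μ), so t = T/2 = 74680 s.
Converting: 74680 s ÷ 3600 s/hour = 20.74 hours.

t = 20.74 hours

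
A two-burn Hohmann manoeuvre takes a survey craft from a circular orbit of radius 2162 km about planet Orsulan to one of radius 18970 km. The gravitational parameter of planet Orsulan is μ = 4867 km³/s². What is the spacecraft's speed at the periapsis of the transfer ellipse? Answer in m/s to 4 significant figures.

v = 2010 m/s

The Hohmann ellipse has a_t = (r₁ + r₂)/2 = 10566 km.
At periapsis, r = 2162 km.
Applying v² = μ(2/r − 1/a_t): v = 2.010 km/s.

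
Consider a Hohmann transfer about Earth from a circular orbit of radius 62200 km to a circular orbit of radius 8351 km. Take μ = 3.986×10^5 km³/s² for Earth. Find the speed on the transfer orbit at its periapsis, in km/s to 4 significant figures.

v = 9.174 km/s

Semi-major axis of the transfer orbit: a_t = (62200 + 8351)/2 = 35275.5 km.
At periapsis, r = 8351 km.
Applying v² = μ(2/r − 1/a_t): v = 9.174 km/s.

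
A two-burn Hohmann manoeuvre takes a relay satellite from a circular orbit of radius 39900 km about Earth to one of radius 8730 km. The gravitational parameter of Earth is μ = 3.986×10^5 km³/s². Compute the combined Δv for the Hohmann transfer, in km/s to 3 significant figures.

Transfer-ellipse semi-major axis a_t = (r₁ + r₂)/2 = (39900 + 8730)/2 = 24315 km.
Circular speed at r₁: v₁ = √(μ/r₁) = √(3.986×10^5/39900) = 3.161 km/s.
On the transfer ellipse at r₁, v² = μ(2/r − 1/a) gives v_a = √[μ(2/r₁ − 1/a_t)] = 1.894 km/s.
First burn Δv₁ = |v_a − v₁| = 1.267 km/s.
At r₂, v₂ = √(μ/r₂) = 6.757 km/s.
Transfer-orbit speed at r₂: v_p = √[μ(2/r₂ − 1/a_t)] = 8.656 km/s.
Second burn Δv₂ = |v₂ − v_p| = 1.899 km/s.
Total Δv = Δv₁ + Δv₂ = 3.166 km/s.

Δv = 3.17 km/s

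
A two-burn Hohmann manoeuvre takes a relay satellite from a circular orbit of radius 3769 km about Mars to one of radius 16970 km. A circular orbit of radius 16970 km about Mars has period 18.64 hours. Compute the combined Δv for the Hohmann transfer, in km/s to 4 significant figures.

From Kepler's third law T² = 4π²r³/μ at r = 16970 km, T = 18.64 hours = 18.64 × 3600 s = 67104 s: μ = 4π²r³/T² = 42845.8 km³/s².
Semi-major axis of the transfer orbit: a_t = (3769 + 16970)/2 = 10369.5 km.
Circular speed at r₁: v₁ = √(μ/r₁) = √(42845.8/3769) = 3.3716 km/s.
On the transfer ellipse at r₁, v² = μ(2/r − 1/a) gives v_p = √[μ(2/r₁ − 1/a_t)] = 4.3132 km/s.
First burn Δv₁ = |v_p − v₁| = 0.9416 km/s.
At r₂, v₂ = √(μ/r₂) = 1.589 km/s.
Transfer-orbit speed at r₂: v_a = √[μ(2/r₂ − 1/a_t)] = 0.9580 km/s.
Second burn Δv₂ = |v₂ − v_a| = 0.6310 km/s.
Δv = Δv₁ + Δv₂ = 0.9416 + 0.6310 = 1.573 km/s.

Δv = 1.573 km/s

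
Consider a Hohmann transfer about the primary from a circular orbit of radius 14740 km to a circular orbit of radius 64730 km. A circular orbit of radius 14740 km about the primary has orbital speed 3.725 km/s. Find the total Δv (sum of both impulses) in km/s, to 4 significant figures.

From the circular-orbit relation v² = μ/r at r = 14740 km: μ = v²r = (3.725)² × 14740 = 2.04527×10^5 km³/s².
The Hohmann ellipse has a_t = (r₁ + r₂)/2 = 39735 km.
At r₁ the circular-orbit speed is v₁ = √(μ/r₁) = 3.725 km/s.
Transfer-orbit speed at r₁ (vis-viva equation): v_p = √[μ(2/r₁ − 1/a_t)] = 4.754 km/s.
First burn Δv₁ = |v_p − v₁| = 1.029 km/s.
At r₂, v₂ = √(μ/r₂) = 1.77755 km/s.
Transfer-orbit speed at r₂: v_a = √[μ(2/r₂ − 1/a_t)] = 1.08264 km/s.
Second burn Δv₂ = |v₂ − v_a| = 0.6949 km/s.
Δv = Δv₁ + Δv₂ = 1.029 + 0.6949 = 1.724 km/s.

Δv = 1.724 km/s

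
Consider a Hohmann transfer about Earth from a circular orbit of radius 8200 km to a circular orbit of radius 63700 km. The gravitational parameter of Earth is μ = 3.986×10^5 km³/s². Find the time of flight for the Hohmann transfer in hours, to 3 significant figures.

t = 9.42 hours

Transfer-ellipse semi-major axis a_t = (r₁ + r₂)/2 = (8200 + 63700)/2 = 35950 km.
By Kepler's third law the transfer-orbit period is T = 2π√(a_t³/μ), so t = T/2 = 33920 s.
Converting: 33920 s ÷ 3600 s/hour = 9.42 hours.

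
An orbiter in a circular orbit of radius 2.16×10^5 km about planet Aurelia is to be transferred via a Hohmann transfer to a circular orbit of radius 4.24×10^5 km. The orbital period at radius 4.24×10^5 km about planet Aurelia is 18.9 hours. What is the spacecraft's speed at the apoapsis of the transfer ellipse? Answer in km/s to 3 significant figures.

From Kepler's third law T² = 4π²r³/μ at r = 4.24×10^5 km, T = 18.9 hours = 18.9 × 3600 s = 68040 s: μ = 4π²r³/T² = 6.50023×10^8 km³/s².
Transfer-ellipse semi-major axis a_t = (r₁ + r₂)/2 = (2.160×10^5 + 4.240×10^5)/2 = 3.200×10^5 km.
At apoapsis, r = 4.240×10^5 km.
Vis-viva: v = √[μ(2/r − 1/a_t)] = √[6.50023×10^8 × (2/4.240×10^5 − 1/3.200×10^5)] = 32.17 km/s.

v = 32.2 km/s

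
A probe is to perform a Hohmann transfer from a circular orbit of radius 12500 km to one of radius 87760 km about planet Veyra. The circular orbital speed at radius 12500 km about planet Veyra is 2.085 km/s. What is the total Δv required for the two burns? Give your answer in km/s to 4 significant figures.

Δv = 1.068 km/s

From the circular-orbit relation v² = μ/r at r = 12500 km: μ = v²r = (2.085)² × 12500 = 54340.3 km³/s².
The Hohmann ellipse has a_t = (r₁ + r₂)/2 = 50130 km.
At r₁ the circular-orbit speed is v₁ = √(μ/r₁) = 2.0850 km/s.
Transfer-orbit speed at r₁ (vis-viva): v_p = √[μ(2/r₁ − 1/a_t)] = 2.7587 km/s.
First burn Δv₁ = |v_p − v₁| = 0.6737 km/s.
At r₂, v₂ = √(μ/r₂) = 0.7869 km/s.
Transfer-orbit speed at r₂: v_a = √[μ(2/r₂ − 1/a_t)] = 0.3929 km/s.
Second burn Δv₂ = |v₂ − v_a| = 0.3940 km/s.
Δv = Δv₁ + Δv₂ = 0.6737 + 0.3940 = 1.068 km/s.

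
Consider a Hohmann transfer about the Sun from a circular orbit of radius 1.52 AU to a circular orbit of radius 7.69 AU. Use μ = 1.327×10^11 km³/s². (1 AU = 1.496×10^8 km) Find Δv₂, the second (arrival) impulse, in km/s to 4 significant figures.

Δv₂ = 4.570 km/s

In km: r₁ = 1.52 × 1.496×10^8 = 2.27392×10^8 km; r₂ = 7.69 × 1.496×10^8 = 1.150424×10^9 km.
Transfer-ellipse semi-major axis a_t = (r₁ + r₂)/2 = (2.27392×10^8 + 1.150424×10^9)/2 = 6.88908×10^8 km.
Circular speed at r = 1.150424×10^9 km: v_c = √(μ/r) = 10.74 km/s.
Vis-viva on the transfer ellipse at r = 1.150424×10^9 km gives v_t = √[μ(2/r − 1/a_t)] = 6.170 km/s.
Δv₂ = |v_t − v_c| = |6.170 − 10.74| = 4.570 km/s.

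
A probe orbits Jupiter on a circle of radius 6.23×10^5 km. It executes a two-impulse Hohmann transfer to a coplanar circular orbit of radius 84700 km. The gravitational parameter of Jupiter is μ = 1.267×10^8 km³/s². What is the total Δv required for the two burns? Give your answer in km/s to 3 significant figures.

The Hohmann ellipse has a_t = (r₁ + r₂)/2 = 3.5385×10^5 km.
At r₁ the circular-orbit speed is v₁ = √(μ/r₁) = 14.2608 km/s.
Transfer-orbit speed at r₁ (vis-viva): v_a = √[μ(2/r₁ − 1/a_t)] = 6.97712 km/s.
First burn Δv₁ = |v_a − v₁| = 7.2837 km/s.
Circular speed at r₂: v₂ = √(μ/r₂) = 38.676 km/s.
Transfer-orbit speed at r₂: v_p = √[μ(2/r₂ − 1/a_t)] = 51.319 km/s.
Second burn Δv₂ = |v₂ − v_p| = 12.643 km/s.
Total Δv = Δv₁ + Δv₂ = 19.93 km/s.

Δv = 19.9 km/s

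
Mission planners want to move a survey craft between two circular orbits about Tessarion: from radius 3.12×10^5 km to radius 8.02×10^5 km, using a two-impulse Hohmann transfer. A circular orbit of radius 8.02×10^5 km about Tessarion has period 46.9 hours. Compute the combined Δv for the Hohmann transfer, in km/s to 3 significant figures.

From Kepler's third law T² = 4π²r³/μ at r = 8.02×10^5 km, T = 46.9 hours = 46.9 × 3600 s = 1.6884×10^5 s: μ = 4π²r³/T² = 7.14385×10^8 km³/s².
Transfer-ellipse semi-major axis a_t = (r₁ + r₂)/2 = (3.120×10^5 + 8.020×10^5)/2 = 5.570×10^5 km.
At r₁ the circular-orbit speed is v₁ = √(μ/r₁) = 47.85075 km/s.
Transfer-orbit speed at r₁ (vis-viva): v_p = √[μ(2/r₁ − 1/a_t)] = 57.41804 km/s.
First burn Δv₁ = |v_p − v₁| = 9.5673 km/s.
Circular speed at r₂: v₂ = √(μ/r₂) = 29.8455 km/s.
Transfer-orbit speed at r₂: v_a = √[μ(2/r₂ − 1/a_t)] = 22.3372 km/s.
Second burn Δv₂ = |v₂ − v_a| = 7.5083 km/s.
Total Δv = Δv₁ + Δv₂ = 17.08 km/s.

Δv = 17.1 km/s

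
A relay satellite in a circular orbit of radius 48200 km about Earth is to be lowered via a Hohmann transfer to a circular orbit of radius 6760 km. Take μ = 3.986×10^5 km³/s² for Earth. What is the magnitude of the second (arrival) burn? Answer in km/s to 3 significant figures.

Δv₂ = 2.49 km/s

Semi-major axis of the transfer orbit: a_t = (48200 + 6760)/2 = 27480 km.
Circular speed at r = 6760 km: v_c = √(μ/r) = 7.679 km/s.
Transfer-orbit speed at the same r (vis-viva, a = a_t): v_t = √[μ(2/r − 1/a_t)] = 10.17 km/s.
Δv₂ = |v_t − v_c| = |10.17 − 7.679| = 2.491 km/s.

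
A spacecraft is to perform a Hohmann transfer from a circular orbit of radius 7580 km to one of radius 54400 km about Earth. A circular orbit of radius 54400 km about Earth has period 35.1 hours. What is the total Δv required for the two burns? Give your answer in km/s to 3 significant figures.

From Kepler's third law T² = 4π²r³/μ at r = 54400 km, T = 35.1 hours = 35.1 × 3600 s = 1.2636×10^5 s: μ = 4π²r³/T² = 3.98050×10^5 km³/s².
Semi-major axis of the transfer orbit: a_t = (7580 + 54400)/2 = 30990 km.
Circular speed at r₁: v₁ = √(μ/r₁) = √(3.98050×10^5/7580) = 7.24660 km/s.
Transfer-orbit speed at r₁ (vis-viva equation): v_p = √[μ(2/r₁ − 1/a_t)] = 9.60114 km/s.
First burn Δv₁ = |v_p − v₁| = 2.355 km/s.
At r₂, v₂ = √(μ/r₂) = 2.705 km/s.
Transfer-orbit speed at r₂: v_a = √[μ(2/r₂ − 1/a_t)] = 1.338 km/s.
Second burn Δv₂ = |v₂ − v_a| = 1.367 km/s.
Total Δv = Δv₁ + Δv₂ = 3.722 km/s.

Δv = 3.72 km/s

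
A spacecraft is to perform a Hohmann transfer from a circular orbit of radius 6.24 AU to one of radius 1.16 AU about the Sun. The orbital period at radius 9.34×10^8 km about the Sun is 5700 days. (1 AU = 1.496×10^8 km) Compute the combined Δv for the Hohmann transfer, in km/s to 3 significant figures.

Δv = 13.5 km/s

From Kepler's third law T² = 4π²r³/μ at r = 9.34×10^8 km, T = 5700 days = 5700 × 86400 s = 4.9248×10^8 s: μ = 4π²r³/T² = 1.32624×10^11 km³/s².
In km: r₁ = 6.24 × 1.496×10^8 = 9.33504×10^8 km; r₂ = 1.16 × 1.496×10^8 = 1.73536×10^8 km.
Semi-major axis of the transfer orbit: a_t = (9.33504×10^8 + 1.73536×10^8)/2 = 5.5352×10^8 km.
Circular speed at r₁: v₁ = √(μ/r₁) = √(1.32624×10^11/9.33504×10^8) = 11.919 km/s.
Transfer-orbit speed at r₁ (vis-viva): v_a = √[μ(2/r₁ − 1/a_t)] = 6.6739 km/s.
First burn Δv₁ = |v_a − v₁| = 5.245 km/s.
Circular speed at r₂: v₂ = √(μ/r₂) = 27.645 km/s.
Transfer-orbit speed at r₂: v_p = √[μ(2/r₂ − 1/a_t)] = 35.901 km/s.
Second burn Δv₂ = |v₂ − v_p| = 8.256 km/s.
Δv = Δv₁ + Δv₂ = 5.245 + 8.256 = 13.50 km/s.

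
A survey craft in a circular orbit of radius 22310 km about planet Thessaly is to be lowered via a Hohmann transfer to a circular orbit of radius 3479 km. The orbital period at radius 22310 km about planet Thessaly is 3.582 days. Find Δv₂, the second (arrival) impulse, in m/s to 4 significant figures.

Δv₂ = 361.7 m/s

From Kepler's third law T² = 4π²r³/μ at r = 22310 km, T = 3.582 days = 3.582 × 86400 s = 3.094848×10^5 s: μ = 4π²r³/T² = 4576.99 km³/s².
Transfer-ellipse semi-major axis a_t = (r₁ + r₂)/2 = (22310 + 3479)/2 = 12894.5 km.
On the circular orbit at r = 3479 km, v_c = √(μ/r) = 1.1470 km/s.
Transfer-orbit speed at the same r (vis-viva, a = a_t): v_t = √[μ(2/r − 1/a_t)] = 1.5087 km/s.
Δv₂ = |v_t − v_c| = |1.5087 − 1.1470| = 0.3617 km/s.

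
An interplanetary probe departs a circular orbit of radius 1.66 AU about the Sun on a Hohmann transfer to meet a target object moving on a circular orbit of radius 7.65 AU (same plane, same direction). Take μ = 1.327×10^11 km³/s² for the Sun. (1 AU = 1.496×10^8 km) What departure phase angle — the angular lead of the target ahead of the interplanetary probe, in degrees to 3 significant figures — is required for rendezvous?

In km: r₁ = 1.66 × 1.496×10^8 = 2.48336×10^8 km; r₂ = 7.65 × 1.496×10^8 = 1.14444×10^9 km.
The Hohmann ellipse has a_t = (r₁ + r₂)/2 = 6.96388×10^8 km.
The half-period of the transfer ellipse is t = π√(a_t³/μ) = 1.5849×10^8 s.
Target angular speed ω₂ = √(μ/r₂³) = 9.4091×10^-9 rad/s.
Angle swept by the target during transfer: ω₂·t = 1.4912 rad = 85.44°.
The interplanetary probe traverses 180° on the transfer ellipse, so the target must lead by 180° − 85.44° = 94.6°.

φ = 94.6°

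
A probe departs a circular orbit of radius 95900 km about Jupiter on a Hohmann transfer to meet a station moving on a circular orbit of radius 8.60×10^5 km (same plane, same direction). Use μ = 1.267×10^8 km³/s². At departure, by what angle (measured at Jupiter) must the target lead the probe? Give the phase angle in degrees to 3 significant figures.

Semi-major axis of the transfer orbit: a_t = (95900 + 8.600×10^5)/2 = 4.7795×10^5 km.
The half-period of the transfer ellipse is t = π√(a_t³/μ) = 92222 s.
The target's mean motion on its circular orbit is ω₂ = √(μ/r₂³) = 1.4114×10^-5 rad/s.
Angle swept by the target during transfer: ω₂·t = 1.3016 rad = 74.58°.
The probe traverses 180° on the transfer ellipse, so the target must lead by 180° − 74.58° = 105°.

φ = 105°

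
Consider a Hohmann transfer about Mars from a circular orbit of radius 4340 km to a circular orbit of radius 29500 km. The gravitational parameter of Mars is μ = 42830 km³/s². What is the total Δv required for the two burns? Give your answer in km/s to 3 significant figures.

The Hohmann ellipse has a_t = (r₁ + r₂)/2 = 16920 km.
Circular speed at r₁: v₁ = √(μ/r₁) = √(42830/4340) = 3.1414 km/s.
Transfer-orbit speed at r₁ (vis-viva): v_p = √[μ(2/r₁ − 1/a_t)] = 4.1480 km/s.
First burn Δv₁ = |v_p − v₁| = 1.0066 km/s.
Circular speed at r₂: v₂ = √(μ/r₂) = 1.20493 km/s.
Transfer-orbit speed at r₂: v_a = √[μ(2/r₂ − 1/a_t)] = 0.610250 km/s.
Second burn Δv₂ = |v₂ − v_a| = 0.59468 km/s.
Δv = Δv₁ + Δv₂ = 1.0066 + 0.59468 = 1.601 km/s.

Δv = 1.60 km/s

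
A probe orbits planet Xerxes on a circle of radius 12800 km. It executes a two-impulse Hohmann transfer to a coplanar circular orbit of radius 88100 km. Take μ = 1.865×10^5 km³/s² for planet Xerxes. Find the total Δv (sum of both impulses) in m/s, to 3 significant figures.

Transfer-ellipse semi-major axis a_t = (r₁ + r₂)/2 = (12800 + 88100)/2 = 50450 km.
Circular speed at r₁: v₁ = √(μ/r₁) = √(1.865×10^5/12800) = 3.817 km/s.
On the transfer ellipse at r₁, vis-viva equation gives v_p = √[μ(2/r₁ − 1/a_t)] = 5.044 km/s.
First burn Δv₁ = |v_p − v₁| = 1.227 km/s.
At r₂, v₂ = √(μ/r₂) = 1.455 km/s.
Transfer-orbit speed at r₂: v_a = √[μ(2/r₂ − 1/a_t)] = 0.7329 km/s.
Second burn Δv₂ = |v₂ − v_a| = 0.7221 km/s.
Δv = Δv₁ + Δv₂ = 1.227 + 0.7221 = 1.949 km/s.

Δv = 1950 m/s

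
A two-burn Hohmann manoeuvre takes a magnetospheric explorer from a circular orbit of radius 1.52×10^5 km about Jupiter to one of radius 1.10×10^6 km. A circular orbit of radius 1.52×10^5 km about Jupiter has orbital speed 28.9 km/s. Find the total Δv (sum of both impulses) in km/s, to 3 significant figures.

From the circular-orbit relation v² = μ/r at r = 1.52×10^5 km: μ = v²r = (28.9)² × 1.52×10^5 = 1.26952×10^8 km³/s².
The Hohmann ellipse has a_t = (r₁ + r₂)/2 = 6.260×10^5 km.
At r₁ the circular-orbit speed is v₁ = √(μ/r₁) = 28.90 km/s.
Transfer-orbit speed at r₁ (vis-viva equation): v_p = √[μ(2/r₁ − 1/a_t)] = 38.31 km/s.
First burn Δv₁ = |v_p − v₁| = 9.410 km/s.
At r₂, v₂ = √(μ/r₂) = 10.743 km/s.
Transfer-orbit speed at r₂: v_a = √[μ(2/r₂ − 1/a_t)] = 5.2937 km/s.
Second burn Δv₂ = |v₂ − v_a| = 5.449 km/s.
Δv = Δv₁ + Δv₂ = 9.410 + 5.449 = 14.86 km/s.

Δv = 14.9 km/s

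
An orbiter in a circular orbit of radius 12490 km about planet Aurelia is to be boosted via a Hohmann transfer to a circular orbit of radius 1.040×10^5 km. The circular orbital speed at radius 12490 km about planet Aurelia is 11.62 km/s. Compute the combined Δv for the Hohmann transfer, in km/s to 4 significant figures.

From the circular-orbit relation v² = μ/r at r = 12490 km: μ = v²r = (11.62)² × 12490 = 1.68645×10^6 km³/s².
The Hohmann ellipse has a_t = (r₁ + r₂)/2 = 58245 km.
Circular speed at r₁: v₁ = √(μ/r₁) = √(1.68645×10^6/12490) = 11.620 km/s.
Transfer-orbit speed at r₁ (vis-viva): v_p = √[μ(2/r₁ − 1/a_t)] = 15.527 km/s.
First burn Δv₁ = |v_p − v₁| = 3.907 km/s.
Circular speed at r₂: v₂ = √(μ/r₂) = 4.027 km/s.
Transfer-orbit speed at r₂: v_a = √[μ(2/r₂ − 1/a_t)] = 1.865 km/s.
Second burn Δv₂ = |v₂ − v_a| = 2.162 km/s.
Δv = Δv₁ + Δv₂ = 3.907 + 2.162 = 6.069 km/s.

Δv = 6.069 km/s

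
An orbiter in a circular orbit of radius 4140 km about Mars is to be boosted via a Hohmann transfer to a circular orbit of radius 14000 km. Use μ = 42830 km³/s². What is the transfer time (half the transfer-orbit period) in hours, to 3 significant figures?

t = 3.64 hours

The Hohmann ellipse has a_t = (r₁ + r₂)/2 = 9070 km.
By Kepler's third law the transfer-orbit period is T = 2π√(a_t³/μ), so t = T/2 = 13110 s.
Converting: 13110 s ÷ 3600 s/hour = 3.64 hours.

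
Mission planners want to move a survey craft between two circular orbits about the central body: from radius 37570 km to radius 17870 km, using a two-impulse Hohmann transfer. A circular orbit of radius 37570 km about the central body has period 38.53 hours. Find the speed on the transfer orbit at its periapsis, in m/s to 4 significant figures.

From Kepler's third law T² = 4π²r³/μ at r = 37570 km, T = 38.53 hours = 38.53 × 3600 s = 1.38708×10^5 s: μ = 4π²r³/T² = 1.08813×10^5 km³/s².
The Hohmann ellipse has a_t = (r₁ + r₂)/2 = 27720 km.
At periapsis, r = 17870 km.
Applying v² = μ(2/r − 1/a_t): v = 2.873 km/s.

v = 2873 m/s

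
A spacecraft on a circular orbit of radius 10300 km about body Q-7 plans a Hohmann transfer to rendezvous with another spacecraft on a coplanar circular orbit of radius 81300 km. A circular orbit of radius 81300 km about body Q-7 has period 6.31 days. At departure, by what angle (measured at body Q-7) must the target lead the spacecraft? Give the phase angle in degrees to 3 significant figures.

From Kepler's third law T² = 4π²r³/μ at r = 81300 km, T = 6.31 days = 6.31 × 86400 s = 5.45184×10^5 s: μ = 4π²r³/T² = 71374.8 km³/s².
Transfer-ellipse semi-major axis a_t = (r₁ + r₂)/2 = (10300 + 81300)/2 = 45800 km.
The half-period of the transfer ellipse is t = π√(a_t³/μ) = 1.153×10^5 s.
Target angular speed ω₂ = √(μ/r₂³) = 1.152×10^-5 rad/s.
Angle swept by the target during transfer: ω₂·t = 1.3283 rad = 76.11°.
The spacecraft traverses 180° on the transfer ellipse, so the target must lead by 180° − 76.11° = 104°.

φ = 104°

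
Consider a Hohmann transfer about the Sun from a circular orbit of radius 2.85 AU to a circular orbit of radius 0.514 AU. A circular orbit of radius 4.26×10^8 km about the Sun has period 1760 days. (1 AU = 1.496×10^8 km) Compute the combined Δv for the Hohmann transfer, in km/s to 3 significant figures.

From Kepler's third law T² = 4π²r³/μ at r = 4.26×10^8 km, T = 1760 days = 1760 × 86400 s = 1.52064×10^8 s: μ = 4π²r³/T² = 1.31988×10^11 km³/s².
In km: r₁ = 2.85 × 1.496×10^8 = 4.2636×10^8 km; r₂ = 0.514 × 1.496×10^8 = 7.68944×10^7 km.
The Hohmann ellipse has a_t = (r₁ + r₂)/2 = 2.516272×10^8 km.
Circular speed at r₁: v₁ = √(μ/r₁) = √(1.31988×10^11/4.2636×10^8) = 17.5946 km/s.
On the transfer ellipse at r₁, vis-viva gives v_a = √[μ(2/r₁ − 1/a_t)] = 9.72631 km/s.
First burn Δv₁ = |v_a − v₁| = 7.868 km/s.
At r₂, v₂ = √(μ/r₂) = 41.43 km/s.
Transfer-orbit speed at r₂: v_p = √[μ(2/r₂ − 1/a_t)] = 53.93 km/s.
Second burn Δv₂ = |v₂ − v_p| = 12.50 km/s.
Total Δv = Δv₁ + Δv₂ = 20.37 km/s.

Δv = 20.4 km/s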